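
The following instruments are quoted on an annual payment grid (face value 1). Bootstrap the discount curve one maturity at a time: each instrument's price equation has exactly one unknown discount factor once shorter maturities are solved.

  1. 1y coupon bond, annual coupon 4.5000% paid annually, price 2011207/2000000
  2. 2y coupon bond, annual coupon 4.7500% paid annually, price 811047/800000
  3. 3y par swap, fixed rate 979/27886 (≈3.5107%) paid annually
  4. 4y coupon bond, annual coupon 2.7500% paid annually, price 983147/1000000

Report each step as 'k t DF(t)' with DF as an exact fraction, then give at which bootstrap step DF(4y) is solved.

1 1 9623/10000
2 2 4621/5000
3 3 9021/10000
4 4 4411/5000
DF(4y) is solved at step 4

step 1 [1y] bond c/1=9/200: DF=(2011207/2000000 − 9/200·(0))/(1+9/200) = 9623/10000 ≈ 0.962300
step 2 [2y] bond c/1=19/400: DF=(811047/800000 − 19/400·(0.962300))/(1+19/400) = 4621/5000 ≈ 0.924200
step 3 [3y] swap r/1=979/27886: DF=(1 − 979/27886·(0.962300+0.924200))/(1+979/27886) = 9021/10000 ≈ 0.902100
step 4 [4y] bond c/1=11/400: DF=(983147/1000000 − 11/400·(0.962300+0.924200+0.902100))/(1+11/400) = 4411/5000 ≈ 0.882200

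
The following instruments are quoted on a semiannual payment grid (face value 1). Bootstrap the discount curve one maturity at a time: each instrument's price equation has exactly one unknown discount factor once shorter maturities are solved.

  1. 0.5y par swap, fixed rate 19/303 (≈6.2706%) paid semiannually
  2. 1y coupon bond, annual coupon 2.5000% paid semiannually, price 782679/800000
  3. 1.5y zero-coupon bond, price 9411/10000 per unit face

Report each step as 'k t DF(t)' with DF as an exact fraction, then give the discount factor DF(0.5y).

1 1/2 606/625
2 1 9543/10000
3 3/2 9411/10000
DF(0.5y) = 606/625 ≈ 0.969600

step 1 [0.5y] swap r/2=19/606: DF=(1 − 19/606·(0))/(1+19/606) = 606/625 ≈ 0.969600
step 2 [1y] bond c/2=1/80: DF=(782679/800000 − 1/80·(0.969600))/(1+1/80) = 9543/10000 ≈ 0.954300
step 3 [1.5y] zero: DF = P = 9411/10000 ≈ 0.941100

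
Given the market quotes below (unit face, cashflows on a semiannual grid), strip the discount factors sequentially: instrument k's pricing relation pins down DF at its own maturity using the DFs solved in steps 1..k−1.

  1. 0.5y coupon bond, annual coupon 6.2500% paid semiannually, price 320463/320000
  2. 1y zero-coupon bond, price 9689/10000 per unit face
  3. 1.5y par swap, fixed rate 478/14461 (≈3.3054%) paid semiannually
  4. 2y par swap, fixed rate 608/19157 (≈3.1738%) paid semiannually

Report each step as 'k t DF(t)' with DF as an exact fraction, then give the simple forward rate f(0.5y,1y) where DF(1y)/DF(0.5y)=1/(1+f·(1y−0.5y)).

step 1 [0.5y] bond c/2=1/32: DF=(320463/320000 − 1/32·(0))/(1+1/32) = 9711/10000 ≈ 0.971100
step 2 [1y] zero: DF = P = 9689/10000 ≈ 0.968900
step 3 [1.5y] swap r/2=239/14461: DF=(1 − 239/14461·(0.971100+0.968900))/(1+239/14461) = 4761/5000 ≈ 0.952200
step 4 [2y] swap r/2=304/19157: DF=(1 − 304/19157·(0.971100+0.968900+0.952200))/(1+304/19157) = 587/625 ≈ 0.939200

1 1/2 9711/10000
2 1 9689/10000
3 3/2 4761/5000
4 2 587/625
f(0.5y,1y) = ((9711/10000)/(9689/10000) − 1)/(1/2) = 44/9689 ≈ 0.4541%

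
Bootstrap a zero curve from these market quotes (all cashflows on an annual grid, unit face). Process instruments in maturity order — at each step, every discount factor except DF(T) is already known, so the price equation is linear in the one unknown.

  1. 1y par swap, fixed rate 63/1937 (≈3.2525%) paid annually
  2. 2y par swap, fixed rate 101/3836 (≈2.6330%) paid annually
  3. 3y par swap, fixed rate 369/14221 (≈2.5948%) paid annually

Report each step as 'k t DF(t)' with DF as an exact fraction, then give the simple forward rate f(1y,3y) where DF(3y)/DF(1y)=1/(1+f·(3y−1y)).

step 1 [1y] swap r/1=63/1937: DF=(1 − 63/1937·(0))/(1+63/1937) = 1937/2000 ≈ 0.968500
step 2 [2y] swap r/1=101/3836: DF=(1 − 101/3836·(0.968500))/(1+101/3836) = 1899/2000 ≈ 0.949500
step 3 [3y] swap r/1=369/14221: DF=(1 − 369/14221·(0.968500+0.949500))/(1+369/14221) = 4631/5000 ≈ 0.926200

1 1 1937/2000
2 2 1899/2000
3 3 4631/5000
f(1y,3y) = ((1937/2000)/(4631/5000) − 1)/(2) = 423/18524 ≈ 2.2835%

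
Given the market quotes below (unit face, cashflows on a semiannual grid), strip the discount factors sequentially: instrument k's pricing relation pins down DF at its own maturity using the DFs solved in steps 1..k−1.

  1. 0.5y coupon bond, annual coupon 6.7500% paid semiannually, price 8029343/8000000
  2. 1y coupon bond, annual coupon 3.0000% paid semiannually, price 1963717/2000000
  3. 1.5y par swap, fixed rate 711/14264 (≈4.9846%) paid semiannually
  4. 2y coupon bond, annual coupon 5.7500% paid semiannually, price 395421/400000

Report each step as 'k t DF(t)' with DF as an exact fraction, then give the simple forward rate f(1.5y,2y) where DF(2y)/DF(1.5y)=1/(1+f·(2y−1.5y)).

step 1 [0.5y] bond c/2=27/800: DF=(8029343/8000000 − 27/800·(0))/(1+27/800) = 9709/10000 ≈ 0.970900
step 2 [1y] bond c/2=3/200: DF=(1963717/2000000 − 3/200·(0.970900))/(1+3/200) = 953/1000 ≈ 0.953000
step 3 [1.5y] swap r/2=711/28528: DF=(1 − 711/28528·(0.970900+0.953000))/(1+711/28528) = 9289/10000 ≈ 0.928900
step 4 [2y] bond c/2=23/800: DF=(395421/400000 − 23/800·(0.970900+0.953000+0.928900))/(1+23/800) = 2203/2500 ≈ 0.881200

1 1/2 9709/10000
2 1 953/1000
3 3/2 9289/10000
4 2 2203/2500
f(1.5y,2y) = ((9289/10000)/(2203/2500) − 1)/(1/2) = 477/4406 ≈ 10.8261%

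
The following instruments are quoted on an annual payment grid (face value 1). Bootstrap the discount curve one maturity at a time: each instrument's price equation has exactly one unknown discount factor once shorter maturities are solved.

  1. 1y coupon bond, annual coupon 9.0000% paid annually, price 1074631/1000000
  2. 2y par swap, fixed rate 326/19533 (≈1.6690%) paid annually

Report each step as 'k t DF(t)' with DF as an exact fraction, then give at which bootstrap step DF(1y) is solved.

1 1 9859/10000
2 2 4837/5000
DF(1y) is solved at step 1

step 1 [1y] bond c/1=9/100: DF=(1074631/1000000 − 9/100·(0))/(1+9/100) = 9859/10000 ≈ 0.985900
step 2 [2y] swap r/1=326/19533: DF=(1 − 326/19533·(0.985900))/(1+326/19533) = 4837/5000 ≈ 0.967400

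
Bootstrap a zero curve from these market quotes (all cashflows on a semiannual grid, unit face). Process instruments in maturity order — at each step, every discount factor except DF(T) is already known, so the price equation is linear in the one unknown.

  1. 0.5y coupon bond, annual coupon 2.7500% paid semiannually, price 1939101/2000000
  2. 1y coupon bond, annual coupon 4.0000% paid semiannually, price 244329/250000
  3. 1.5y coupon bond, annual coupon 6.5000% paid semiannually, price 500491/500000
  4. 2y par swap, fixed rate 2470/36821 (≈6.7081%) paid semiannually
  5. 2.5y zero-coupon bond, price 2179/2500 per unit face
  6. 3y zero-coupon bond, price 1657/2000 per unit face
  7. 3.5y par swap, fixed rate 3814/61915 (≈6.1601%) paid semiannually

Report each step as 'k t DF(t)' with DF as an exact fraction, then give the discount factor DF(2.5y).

step 1 [0.5y] bond c/2=11/800: DF=(1939101/2000000 − 11/800·(0))/(1+11/800) = 2391/2500 ≈ 0.956400
step 2 [1y] bond c/2=1/50: DF=(244329/250000 − 1/50·(0.956400))/(1+1/50) = 4697/5000 ≈ 0.939400
step 3 [1.5y] bond c/2=13/400: DF=(500491/500000 − 13/400·(0.956400+0.939400))/(1+13/400) = 4549/5000 ≈ 0.909800
step 4 [2y] swap r/2=1235/36821: DF=(1 − 1235/36821·(0.956400+0.939400+0.909800))/(1+1235/36821) = 1753/2000 ≈ 0.876500
step 5 [2.5y] zero: DF = P = 2179/2500 ≈ 0.871600
step 6 [3y] zero: DF = P = 1657/2000 ≈ 0.828500
step 7 [3.5y] swap r/2=1907/61915: DF=(1 − 1907/61915·(0.956400+0.939400+0.909800+0.876500+0.871600+0.828500))/(1+1907/61915) = 8093/10000 ≈ 0.809300

1 1/2 2391/2500
2 1 4697/5000
3 3/2 4549/5000
4 2 1753/2000
5 5/2 2179/2500
6 3 1657/2000
7 7/2 8093/10000
DF(2.5y) = 2179/2500 ≈ 0.871600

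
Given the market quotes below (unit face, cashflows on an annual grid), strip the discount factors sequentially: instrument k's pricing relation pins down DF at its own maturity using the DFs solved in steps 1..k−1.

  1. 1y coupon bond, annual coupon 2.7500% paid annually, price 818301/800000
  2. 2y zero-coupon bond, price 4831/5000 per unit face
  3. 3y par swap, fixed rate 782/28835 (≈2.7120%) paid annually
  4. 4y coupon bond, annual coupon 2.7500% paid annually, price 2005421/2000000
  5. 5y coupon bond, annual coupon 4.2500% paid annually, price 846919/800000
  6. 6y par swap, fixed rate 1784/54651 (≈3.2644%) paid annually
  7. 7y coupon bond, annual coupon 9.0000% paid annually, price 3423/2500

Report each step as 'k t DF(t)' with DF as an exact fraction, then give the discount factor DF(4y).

1 1 1991/2000
2 2 4831/5000
3 3 4609/5000
4 4 8987/10000
5 5 8613/10000
6 6 1027/1250
7 7 8049/10000
DF(4y) = 8987/10000 ≈ 0.898700

step 1 [1y] bond c/1=11/400: DF=(818301/800000 − 11/400·(0))/(1+11/400) = 1991/2000 ≈ 0.995500
step 2 [2y] zero: DF = P = 4831/5000 ≈ 0.966200
step 3 [3y] swap r/1=782/28835: DF=(1 − 782/28835·(0.995500+0.966200))/(1+782/28835) = 4609/5000 ≈ 0.921800
step 4 [4y] bond c/1=11/400: DF=(2005421/2000000 − 11/400·(0.995500+0.966200+0.921800))/(1+11/400) = 8987/10000 ≈ 0.898700
step 5 [5y] bond c/1=17/400: DF=(846919/800000 − 17/400·(0.995500+0.966200+0.921800+0.898700))/(1+17/400) = 8613/10000 ≈ 0.861300
step 6 [6y] swap r/1=1784/54651: DF=(1 − 1784/54651·(0.995500+0.966200+0.921800+0.898700+0.861300))/(1+1784/54651) = 1027/1250 ≈ 0.821600
step 7 [7y] bond c/1=9/100: DF=(3423/2500 − 9/100·(0.995500+0.966200+0.921800+0.898700+0.861300+0.821600))/(1+9/100) = 8049/10000 ≈ 0.804900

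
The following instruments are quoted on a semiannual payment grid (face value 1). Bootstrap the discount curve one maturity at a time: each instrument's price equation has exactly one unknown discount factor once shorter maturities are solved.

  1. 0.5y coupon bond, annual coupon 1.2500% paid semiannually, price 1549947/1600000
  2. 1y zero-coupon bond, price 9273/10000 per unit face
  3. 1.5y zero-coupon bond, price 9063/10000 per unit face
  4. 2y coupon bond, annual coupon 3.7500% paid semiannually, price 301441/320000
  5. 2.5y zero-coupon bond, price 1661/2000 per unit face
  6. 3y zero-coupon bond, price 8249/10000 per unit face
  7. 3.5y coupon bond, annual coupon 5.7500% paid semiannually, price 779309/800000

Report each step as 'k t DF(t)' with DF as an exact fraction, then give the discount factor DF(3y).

step 1 [0.5y] bond c/2=1/160: DF=(1549947/1600000 − 1/160·(0))/(1+1/160) = 9627/10000 ≈ 0.962700
step 2 [1y] zero: DF = P = 9273/10000 ≈ 0.927300
step 3 [1.5y] zero: DF = P = 9063/10000 ≈ 0.906300
step 4 [2y] bond c/2=3/160: DF=(301441/320000 − 3/160·(0.962700+0.927300+0.906300))/(1+3/160) = 2183/2500 ≈ 0.873200
step 5 [2.5y] zero: DF = P = 1661/2000 ≈ 0.830500
step 6 [3y] zero: DF = P = 8249/10000 ≈ 0.824900
step 7 [3.5y] bond c/2=23/800: DF=(779309/800000 − 23/800·(0.962700+0.927300+0.906300+0.873200+0.830500+0.824900))/(1+23/800) = 7981/10000 ≈ 0.798100

1 1/2 9627/10000
2 1 9273/10000
3 3/2 9063/10000
4 2 2183/2500
5 5/2 1661/2000
6 3 8249/10000
7 7/2 7981/10000
DF(3y) = 8249/10000 ≈ 0.824900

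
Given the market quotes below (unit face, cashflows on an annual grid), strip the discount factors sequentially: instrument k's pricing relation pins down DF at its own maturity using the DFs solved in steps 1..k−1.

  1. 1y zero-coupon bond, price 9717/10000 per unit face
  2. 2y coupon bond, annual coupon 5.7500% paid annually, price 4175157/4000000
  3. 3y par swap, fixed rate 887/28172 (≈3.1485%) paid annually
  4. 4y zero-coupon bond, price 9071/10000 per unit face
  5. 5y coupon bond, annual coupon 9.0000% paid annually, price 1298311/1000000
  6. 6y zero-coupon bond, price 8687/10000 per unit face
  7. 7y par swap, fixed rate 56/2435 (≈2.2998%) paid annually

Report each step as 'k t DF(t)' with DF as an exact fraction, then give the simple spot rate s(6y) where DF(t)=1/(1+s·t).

1 1 9717/10000
2 2 4671/5000
3 3 9113/10000
4 4 9071/10000
5 5 2209/2500
6 6 8687/10000
7 7 534/625
s(6y) = (1/(8687/10000) − 1)/(6) = 1313/52122 ≈ 2.5191%

step 1 [1y] zero: DF = P = 9717/10000 ≈ 0.971700
step 2 [2y] bond c/1=23/400: DF=(4175157/4000000 − 23/400·(0.971700))/(1+23/400) = 4671/5000 ≈ 0.934200
step 3 [3y] swap r/1=887/28172: DF=(1 − 887/28172·(0.971700+0.934200))/(1+887/28172) = 9113/10000 ≈ 0.911300
step 4 [4y] zero: DF = P = 9071/10000 ≈ 0.907100
step 5 [5y] bond c/1=9/100: DF=(1298311/1000000 − 9/100·(0.971700+0.934200+0.911300+0.907100))/(1+9/100) = 2209/2500 ≈ 0.883600
step 6 [6y] zero: DF = P = 8687/10000 ≈ 0.868700
step 7 [7y] swap r/1=56/2435: DF=(1 − 56/2435·(0.971700+0.934200+0.911300+0.907100+0.883600+0.868700))/(1+56/2435) = 534/625 ≈ 0.854400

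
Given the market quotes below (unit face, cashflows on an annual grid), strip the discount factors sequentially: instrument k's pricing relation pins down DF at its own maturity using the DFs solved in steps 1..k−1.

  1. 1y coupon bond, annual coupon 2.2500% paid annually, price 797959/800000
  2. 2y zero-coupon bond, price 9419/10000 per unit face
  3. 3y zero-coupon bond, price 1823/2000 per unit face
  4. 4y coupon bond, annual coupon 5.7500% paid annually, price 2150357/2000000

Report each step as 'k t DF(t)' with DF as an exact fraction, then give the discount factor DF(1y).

step 1 [1y] bond c/1=9/400: DF=(797959/800000 − 9/400·(0))/(1+9/400) = 1951/2000 ≈ 0.975500
step 2 [2y] zero: DF = P = 9419/10000 ≈ 0.941900
step 3 [3y] zero: DF = P = 1823/2000 ≈ 0.911500
step 4 [4y] bond c/1=23/400: DF=(2150357/2000000 − 23/400·(0.975500+0.941900+0.911500))/(1+23/400) = 8629/10000 ≈ 0.862900

1 1 1951/2000
2 2 9419/10000
3 3 1823/2000
4 4 8629/10000
DF(1y) = 1951/2000 ≈ 0.975500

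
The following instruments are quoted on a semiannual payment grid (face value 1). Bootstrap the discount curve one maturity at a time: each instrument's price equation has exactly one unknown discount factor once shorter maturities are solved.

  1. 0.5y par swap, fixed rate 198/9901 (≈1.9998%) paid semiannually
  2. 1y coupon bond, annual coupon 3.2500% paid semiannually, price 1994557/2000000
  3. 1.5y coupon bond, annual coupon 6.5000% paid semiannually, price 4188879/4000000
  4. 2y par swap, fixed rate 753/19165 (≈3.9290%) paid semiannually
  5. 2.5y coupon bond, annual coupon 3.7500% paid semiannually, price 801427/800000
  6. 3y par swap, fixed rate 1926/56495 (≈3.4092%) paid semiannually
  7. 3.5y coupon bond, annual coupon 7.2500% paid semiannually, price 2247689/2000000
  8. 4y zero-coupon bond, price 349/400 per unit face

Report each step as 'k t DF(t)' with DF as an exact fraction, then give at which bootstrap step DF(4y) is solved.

step 1 [0.5y] swap r/2=99/9901: DF=(1 − 99/9901·(0))/(1+99/9901) = 9901/10000 ≈ 0.990100
step 2 [1y] bond c/2=13/800: DF=(1994557/2000000 − 13/800·(0.990100))/(1+13/800) = 1931/2000 ≈ 0.965500
step 3 [1.5y] bond c/2=13/400: DF=(4188879/4000000 − 13/400·(0.990100+0.965500))/(1+13/400) = 9527/10000 ≈ 0.952700
step 4 [2y] swap r/2=753/38330: DF=(1 − 753/38330·(0.990100+0.965500+0.952700))/(1+753/38330) = 9247/10000 ≈ 0.924700
step 5 [2.5y] bond c/2=3/160: DF=(801427/800000 − 3/160·(0.990100+0.965500+0.952700+0.924700))/(1+3/160) = 1141/1250 ≈ 0.912800
step 6 [3y] swap r/2=963/56495: DF=(1 − 963/56495·(0.990100+0.965500+0.952700+0.924700+0.912800))/(1+963/56495) = 9037/10000 ≈ 0.903700
step 7 [3.5y] bond c/2=29/800: DF=(2247689/2000000 − 29/800·(0.990100+0.965500+0.952700+0.924700+0.912800+0.903700))/(1+29/800) = 8869/10000 ≈ 0.886900
step 8 [4y] zero: DF = P = 349/400 ≈ 0.872500

1 1/2 9901/10000
2 1 1931/2000
3 3/2 9527/10000
4 2 9247/10000
5 5/2 1141/1250
6 3 9037/10000
7 7/2 8869/10000
8 4 349/400
DF(4y) is solved at step 8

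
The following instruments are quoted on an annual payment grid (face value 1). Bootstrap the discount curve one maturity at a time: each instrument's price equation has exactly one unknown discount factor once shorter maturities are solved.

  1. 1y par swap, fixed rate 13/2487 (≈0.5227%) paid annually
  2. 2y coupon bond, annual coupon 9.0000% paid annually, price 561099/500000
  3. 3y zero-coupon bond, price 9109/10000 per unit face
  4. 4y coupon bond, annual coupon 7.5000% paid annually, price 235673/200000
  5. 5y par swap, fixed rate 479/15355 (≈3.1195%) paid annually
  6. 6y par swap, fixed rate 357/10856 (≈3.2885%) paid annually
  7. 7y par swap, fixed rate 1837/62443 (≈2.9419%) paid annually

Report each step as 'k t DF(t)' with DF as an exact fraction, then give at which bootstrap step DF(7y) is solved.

step 1 [1y] swap r/1=13/2487: DF=(1 − 13/2487·(0))/(1+13/2487) = 2487/2500 ≈ 0.994800
step 2 [2y] bond c/1=9/100: DF=(561099/500000 − 9/100·(0.994800))/(1+9/100) = 4737/5000 ≈ 0.947400
step 3 [3y] zero: DF = P = 9109/10000 ≈ 0.910900
step 4 [4y] bond c/1=3/40: DF=(235673/200000 − 3/40·(0.994800+0.947400+0.910900))/(1+3/40) = 8971/10000 ≈ 0.897100
step 5 [5y] swap r/1=479/15355: DF=(1 − 479/15355·(0.994800+0.947400+0.910900+0.897100))/(1+479/15355) = 8563/10000 ≈ 0.856300
step 6 [6y] swap r/1=357/10856: DF=(1 − 357/10856·(0.994800+0.947400+0.910900+0.897100+0.856300))/(1+357/10856) = 1643/2000 ≈ 0.821500
step 7 [7y] swap r/1=1837/62443: DF=(1 − 1837/62443·(0.994800+0.947400+0.910900+0.897100+0.856300+0.821500))/(1+1837/62443) = 8163/10000 ≈ 0.816300

1 1 2487/2500
2 2 4737/5000
3 3 9109/10000
4 4 8971/10000
5 5 8563/10000
6 6 1643/2000
7 7 8163/10000
DF(7y) is solved at step 7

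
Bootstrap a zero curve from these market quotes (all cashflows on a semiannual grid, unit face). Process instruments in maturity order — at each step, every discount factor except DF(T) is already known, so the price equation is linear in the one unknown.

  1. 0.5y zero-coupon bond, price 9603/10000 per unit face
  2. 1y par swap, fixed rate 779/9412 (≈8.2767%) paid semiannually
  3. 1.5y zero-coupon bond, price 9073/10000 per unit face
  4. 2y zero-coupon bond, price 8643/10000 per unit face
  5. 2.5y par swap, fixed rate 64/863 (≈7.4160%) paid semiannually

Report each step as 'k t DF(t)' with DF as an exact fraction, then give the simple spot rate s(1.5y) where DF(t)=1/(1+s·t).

1 1/2 9603/10000
2 1 9221/10000
3 3/2 9073/10000
4 2 8643/10000
5 5/2 521/625
s(1.5y) = (1/(9073/10000) − 1)/(3/2) = 618/9073 ≈ 6.8114%

step 1 [0.5y] zero: DF = P = 9603/10000 ≈ 0.960300
step 2 [1y] swap r/2=779/18824: DF=(1 − 779/18824·(0.960300))/(1+779/18824) = 9221/10000 ≈ 0.922100
step 3 [1.5y] zero: DF = P = 9073/10000 ≈ 0.907300
step 4 [2y] zero: DF = P = 8643/10000 ≈ 0.864300
step 5 [2.5y] swap r/2=32/863: DF=(1 − 32/863·(0.960300+0.922100+0.907300+0.864300))/(1+32/863) = 521/625 ≈ 0.833600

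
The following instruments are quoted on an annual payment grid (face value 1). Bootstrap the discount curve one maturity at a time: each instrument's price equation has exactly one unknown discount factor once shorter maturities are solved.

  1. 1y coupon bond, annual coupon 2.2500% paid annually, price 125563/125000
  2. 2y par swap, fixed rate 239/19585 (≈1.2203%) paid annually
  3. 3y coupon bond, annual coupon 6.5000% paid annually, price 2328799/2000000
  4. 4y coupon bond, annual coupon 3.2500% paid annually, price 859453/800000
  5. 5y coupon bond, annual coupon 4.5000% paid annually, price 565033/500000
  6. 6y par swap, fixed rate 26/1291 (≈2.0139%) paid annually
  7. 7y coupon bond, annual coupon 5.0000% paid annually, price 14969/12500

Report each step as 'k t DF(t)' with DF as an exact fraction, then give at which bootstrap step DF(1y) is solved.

step 1 [1y] bond c/1=9/400: DF=(125563/125000 − 9/400·(0))/(1+9/400) = 614/625 ≈ 0.982400
step 2 [2y] swap r/1=239/19585: DF=(1 − 239/19585·(0.982400))/(1+239/19585) = 9761/10000 ≈ 0.976100
step 3 [3y] bond c/1=13/200: DF=(2328799/2000000 − 13/200·(0.982400+0.976100))/(1+13/200) = 4869/5000 ≈ 0.973800
step 4 [4y] bond c/1=13/400: DF=(859453/800000 − 13/400·(0.982400+0.976100+0.973800))/(1+13/400) = 4741/5000 ≈ 0.948200
step 5 [5y] bond c/1=9/200: DF=(565033/500000 − 9/200·(0.982400+0.976100+0.973800+0.948200))/(1+9/200) = 9143/10000 ≈ 0.914300
step 6 [6y] swap r/1=26/1291: DF=(1 − 26/1291·(0.982400+0.976100+0.973800+0.948200+0.914300))/(1+26/1291) = 1107/1250 ≈ 0.885600
step 7 [7y] bond c/1=1/20: DF=(14969/12500 − 1/20·(0.982400+0.976100+0.973800+0.948200+0.914300+0.885600))/(1+1/20) = 87/100 ≈ 0.870000

1 1 614/625
2 2 9761/10000
3 3 4869/5000
4 4 4741/5000
5 5 9143/10000
6 6 1107/1250
7 7 87/100
DF(1y) is solved at step 1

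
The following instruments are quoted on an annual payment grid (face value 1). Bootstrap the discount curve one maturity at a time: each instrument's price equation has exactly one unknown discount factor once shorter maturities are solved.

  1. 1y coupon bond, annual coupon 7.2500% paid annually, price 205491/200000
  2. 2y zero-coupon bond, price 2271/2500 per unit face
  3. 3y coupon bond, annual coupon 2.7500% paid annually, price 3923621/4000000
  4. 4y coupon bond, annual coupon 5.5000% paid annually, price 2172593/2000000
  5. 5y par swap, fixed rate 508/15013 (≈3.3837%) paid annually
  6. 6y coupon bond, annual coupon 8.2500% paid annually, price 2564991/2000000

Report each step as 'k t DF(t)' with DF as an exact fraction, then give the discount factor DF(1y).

1 1 479/500
2 2 2271/2500
3 3 9047/10000
4 4 2213/2500
5 5 2119/2500
6 6 1683/2000
DF(1y) = 479/500 ≈ 0.958000

step 1 [1y] bond c/1=29/400: DF=(205491/200000 − 29/400·(0))/(1+29/400) = 479/500 ≈ 0.958000
step 2 [2y] zero: DF = P = 2271/2500 ≈ 0.908400
step 3 [3y] bond c/1=11/400: DF=(3923621/4000000 − 11/400·(0.958000+0.908400))/(1+11/400) = 9047/10000 ≈ 0.904700
step 4 [4y] bond c/1=11/200: DF=(2172593/2000000 − 11/200·(0.958000+0.908400+0.904700))/(1+11/200) = 2213/2500 ≈ 0.885200
step 5 [5y] swap r/1=508/15013: DF=(1 − 508/15013·(0.958000+0.908400+0.904700+0.885200))/(1+508/15013) = 2119/2500 ≈ 0.847600
step 6 [6y] bond c/1=33/400: DF=(2564991/2000000 − 33/400·(0.958000+0.908400+0.904700+0.885200+0.847600))/(1+33/400) = 1683/2000 ≈ 0.841500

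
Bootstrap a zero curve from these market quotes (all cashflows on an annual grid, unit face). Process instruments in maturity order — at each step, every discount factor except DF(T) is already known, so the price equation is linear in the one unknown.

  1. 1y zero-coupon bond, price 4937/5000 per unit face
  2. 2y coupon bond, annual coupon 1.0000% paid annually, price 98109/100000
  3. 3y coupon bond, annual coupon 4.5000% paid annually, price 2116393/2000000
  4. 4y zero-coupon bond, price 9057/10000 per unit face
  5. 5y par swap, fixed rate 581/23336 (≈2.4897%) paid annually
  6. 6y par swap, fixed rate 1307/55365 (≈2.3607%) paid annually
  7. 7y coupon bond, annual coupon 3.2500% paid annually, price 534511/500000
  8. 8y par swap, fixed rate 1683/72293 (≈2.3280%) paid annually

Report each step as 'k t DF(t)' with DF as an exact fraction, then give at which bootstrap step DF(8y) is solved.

step 1 [1y] zero: DF = P = 4937/5000 ≈ 0.987400
step 2 [2y] bond c/1=1/100: DF=(98109/100000 − 1/100·(0.987400))/(1+1/100) = 601/625 ≈ 0.961600
step 3 [3y] bond c/1=9/200: DF=(2116393/2000000 − 9/200·(0.987400+0.961600))/(1+9/200) = 9287/10000 ≈ 0.928700
step 4 [4y] zero: DF = P = 9057/10000 ≈ 0.905700
step 5 [5y] swap r/1=581/23336: DF=(1 − 581/23336·(0.987400+0.961600+0.928700+0.905700))/(1+581/23336) = 4419/5000 ≈ 0.883800
step 6 [6y] swap r/1=1307/55365: DF=(1 − 1307/55365·(0.987400+0.961600+0.928700+0.905700+0.883800))/(1+1307/55365) = 8693/10000 ≈ 0.869300
step 7 [7y] bond c/1=13/400: DF=(534511/500000 − 13/400·(0.987400+0.961600+0.928700+0.905700+0.883800+0.869300))/(1+13/400) = 8611/10000 ≈ 0.861100
step 8 [8y] swap r/1=1683/72293: DF=(1 − 1683/72293·(0.987400+0.961600+0.928700+0.905700+0.883800+0.869300+0.861100))/(1+1683/72293) = 8317/10000 ≈ 0.831700

1 1 4937/5000
2 2 601/625
3 3 9287/10000
4 4 9057/10000
5 5 4419/5000
6 6 8693/10000
7 7 8611/10000
8 8 8317/10000
DF(8y) is solved at step 8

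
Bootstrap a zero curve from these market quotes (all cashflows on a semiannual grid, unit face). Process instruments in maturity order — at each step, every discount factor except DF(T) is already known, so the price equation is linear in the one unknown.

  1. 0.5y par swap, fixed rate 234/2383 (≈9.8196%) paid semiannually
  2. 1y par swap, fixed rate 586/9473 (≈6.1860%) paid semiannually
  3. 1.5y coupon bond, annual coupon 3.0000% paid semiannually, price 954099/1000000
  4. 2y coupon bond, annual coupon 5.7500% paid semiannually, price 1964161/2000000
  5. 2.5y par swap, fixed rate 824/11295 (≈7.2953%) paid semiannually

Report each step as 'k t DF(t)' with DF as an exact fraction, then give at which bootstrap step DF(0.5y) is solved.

1 1/2 2383/2500
2 1 4707/5000
3 3/2 114/125
4 2 4381/5000
5 5/2 522/625
DF(0.5y) is solved at step 1

step 1 [0.5y] swap r/2=117/2383: DF=(1 − 117/2383·(0))/(1+117/2383) = 2383/2500 ≈ 0.953200
step 2 [1y] swap r/2=293/9473: DF=(1 − 293/9473·(0.953200))/(1+293/9473) = 4707/5000 ≈ 0.941400
step 3 [1.5y] bond c/2=3/200: DF=(954099/1000000 − 3/200·(0.953200+0.941400))/(1+3/200) = 114/125 ≈ 0.912000
step 4 [2y] bond c/2=23/800: DF=(1964161/2000000 − 23/800·(0.953200+0.941400+0.912000))/(1+23/800) = 4381/5000 ≈ 0.876200
step 5 [2.5y] swap r/2=412/11295: DF=(1 − 412/11295·(0.953200+0.941400+0.912000+0.876200))/(1+412/11295) = 522/625 ≈ 0.835200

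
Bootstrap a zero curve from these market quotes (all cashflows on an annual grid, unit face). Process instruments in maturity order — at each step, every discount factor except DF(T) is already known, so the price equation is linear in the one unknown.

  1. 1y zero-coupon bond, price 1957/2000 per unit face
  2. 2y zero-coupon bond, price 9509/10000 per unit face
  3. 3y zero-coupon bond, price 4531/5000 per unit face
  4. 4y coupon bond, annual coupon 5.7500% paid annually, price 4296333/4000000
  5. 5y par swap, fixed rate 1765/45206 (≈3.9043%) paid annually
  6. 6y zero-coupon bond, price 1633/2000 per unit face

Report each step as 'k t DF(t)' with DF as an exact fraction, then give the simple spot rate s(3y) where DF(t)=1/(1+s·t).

step 1 [1y] zero: DF = P = 1957/2000 ≈ 0.978500
step 2 [2y] zero: DF = P = 9509/10000 ≈ 0.950900
step 3 [3y] zero: DF = P = 4531/5000 ≈ 0.906200
step 4 [4y] bond c/1=23/400: DF=(4296333/4000000 − 23/400·(0.978500+0.950900+0.906200))/(1+23/400) = 1723/2000 ≈ 0.861500
step 5 [5y] swap r/1=1765/45206: DF=(1 − 1765/45206·(0.978500+0.950900+0.906200+0.861500))/(1+1765/45206) = 1647/2000 ≈ 0.823500
step 6 [6y] zero: DF = P = 1633/2000 ≈ 0.816500

1 1 1957/2000
2 2 9509/10000
3 3 4531/5000
4 4 1723/2000
5 5 1647/2000
6 6 1633/2000
s(3y) = (1/(4531/5000) − 1)/(3) = 469/13593 ≈ 3.4503%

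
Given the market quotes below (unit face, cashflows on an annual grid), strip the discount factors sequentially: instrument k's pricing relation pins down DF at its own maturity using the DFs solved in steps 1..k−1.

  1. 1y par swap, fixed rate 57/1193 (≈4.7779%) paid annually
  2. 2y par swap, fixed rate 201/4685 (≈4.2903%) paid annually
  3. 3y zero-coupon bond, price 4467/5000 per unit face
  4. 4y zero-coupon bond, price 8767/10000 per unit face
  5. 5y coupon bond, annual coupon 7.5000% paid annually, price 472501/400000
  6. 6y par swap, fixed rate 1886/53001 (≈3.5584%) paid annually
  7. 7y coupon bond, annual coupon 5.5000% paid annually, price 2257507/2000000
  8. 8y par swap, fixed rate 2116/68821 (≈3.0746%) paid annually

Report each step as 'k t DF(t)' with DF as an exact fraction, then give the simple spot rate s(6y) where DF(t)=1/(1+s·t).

step 1 [1y] swap r/1=57/1193: DF=(1 − 57/1193·(0))/(1+57/1193) = 1193/1250 ≈ 0.954400
step 2 [2y] swap r/1=201/4685: DF=(1 − 201/4685·(0.954400))/(1+201/4685) = 2299/2500 ≈ 0.919600
step 3 [3y] zero: DF = P = 4467/5000 ≈ 0.893400
step 4 [4y] zero: DF = P = 8767/10000 ≈ 0.876700
step 5 [5y] bond c/1=3/40: DF=(472501/400000 − 3/40·(0.954400+0.919600+0.893400+0.876700))/(1+3/40) = 4223/5000 ≈ 0.844600
step 6 [6y] swap r/1=1886/53001: DF=(1 − 1886/53001·(0.954400+0.919600+0.893400+0.876700+0.844600))/(1+1886/53001) = 4057/5000 ≈ 0.811400
step 7 [7y] bond c/1=11/200: DF=(2257507/2000000 − 11/200·(0.954400+0.919600+0.893400+0.876700+0.844600+0.811400))/(1+11/200) = 496/625 ≈ 0.793600
step 8 [8y] swap r/1=2116/68821: DF=(1 − 2116/68821·(0.954400+0.919600+0.893400+0.876700+0.844600+0.811400+0.793600))/(1+2116/68821) = 1971/2500 ≈ 0.788400

1 1 1193/1250
2 2 2299/2500
3 3 4467/5000
4 4 8767/10000
5 5 4223/5000
6 6 4057/5000
7 7 496/625
8 8 1971/2500
s(6y) = (1/(4057/5000) − 1)/(6) = 943/24342 ≈ 3.8740%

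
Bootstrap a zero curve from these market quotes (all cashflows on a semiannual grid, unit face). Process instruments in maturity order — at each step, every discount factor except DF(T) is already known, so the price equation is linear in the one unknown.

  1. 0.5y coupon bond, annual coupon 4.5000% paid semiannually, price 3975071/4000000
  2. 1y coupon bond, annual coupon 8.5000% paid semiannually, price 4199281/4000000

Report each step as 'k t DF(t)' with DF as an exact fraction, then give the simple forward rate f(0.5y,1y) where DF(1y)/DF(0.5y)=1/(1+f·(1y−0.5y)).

1 1/2 9719/10000
2 1 4837/5000
f(0.5y,1y) = ((9719/10000)/(4837/5000) − 1)/(1/2) = 45/4837 ≈ 0.9303%

step 1 [0.5y] bond c/2=9/400: DF=(3975071/4000000 − 9/400·(0))/(1+9/400) = 9719/10000 ≈ 0.971900
step 2 [1y] bond c/2=17/400: DF=(4199281/4000000 − 17/400·(0.971900))/(1+17/400) = 4837/5000 ≈ 0.967400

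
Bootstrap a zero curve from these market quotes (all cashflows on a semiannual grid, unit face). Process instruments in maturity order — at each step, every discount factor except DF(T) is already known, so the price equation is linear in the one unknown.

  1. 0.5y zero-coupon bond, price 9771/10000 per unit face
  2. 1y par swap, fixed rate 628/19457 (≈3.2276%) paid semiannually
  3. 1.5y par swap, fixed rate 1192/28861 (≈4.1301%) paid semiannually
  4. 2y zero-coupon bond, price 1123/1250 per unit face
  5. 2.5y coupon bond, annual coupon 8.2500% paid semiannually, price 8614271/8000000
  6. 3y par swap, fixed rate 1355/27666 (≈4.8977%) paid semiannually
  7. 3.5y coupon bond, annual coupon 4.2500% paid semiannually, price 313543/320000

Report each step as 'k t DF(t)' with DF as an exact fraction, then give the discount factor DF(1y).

step 1 [0.5y] zero: DF = P = 9771/10000 ≈ 0.977100
step 2 [1y] swap r/2=314/19457: DF=(1 − 314/19457·(0.977100))/(1+314/19457) = 4843/5000 ≈ 0.968600
step 3 [1.5y] swap r/2=596/28861: DF=(1 − 596/28861·(0.977100+0.968600))/(1+596/28861) = 2351/2500 ≈ 0.940400
step 4 [2y] zero: DF = P = 1123/1250 ≈ 0.898400
step 5 [2.5y] bond c/2=33/800: DF=(8614271/8000000 − 33/800·(0.977100+0.968600+0.940400+0.898400))/(1+33/800) = 4421/5000 ≈ 0.884200
step 6 [3y] swap r/2=1355/55332: DF=(1 − 1355/55332·(0.977100+0.968600+0.940400+0.898400+0.884200))/(1+1355/55332) = 1729/2000 ≈ 0.864500
step 7 [3.5y] bond c/2=17/800: DF=(313543/320000 − 17/800·(0.977100+0.968600+0.940400+0.898400+0.884200+0.864500))/(1+17/800) = 8443/10000 ≈ 0.844300

1 1/2 9771/10000
2 1 4843/5000
3 3/2 2351/2500
4 2 1123/1250
5 5/2 4421/5000
6 3 1729/2000
7 7/2 8443/10000
DF(1y) = 4843/5000 ≈ 0.968600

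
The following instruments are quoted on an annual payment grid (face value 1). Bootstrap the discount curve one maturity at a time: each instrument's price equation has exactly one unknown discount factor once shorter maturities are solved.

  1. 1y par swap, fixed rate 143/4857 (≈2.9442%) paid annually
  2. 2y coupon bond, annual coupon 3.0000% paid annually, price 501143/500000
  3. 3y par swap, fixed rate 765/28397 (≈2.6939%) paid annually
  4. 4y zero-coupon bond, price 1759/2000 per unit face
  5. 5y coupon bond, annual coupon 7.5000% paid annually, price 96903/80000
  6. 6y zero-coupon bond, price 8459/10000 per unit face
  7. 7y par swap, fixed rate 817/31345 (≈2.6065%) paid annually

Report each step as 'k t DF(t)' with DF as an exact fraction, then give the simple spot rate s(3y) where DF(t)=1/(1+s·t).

1 1 4857/5000
2 2 1181/1250
3 3 1847/2000
4 4 1759/2000
5 5 8673/10000
6 6 8459/10000
7 7 4183/5000
s(3y) = (1/(1847/2000) − 1)/(3) = 51/1847 ≈ 2.7612%

step 1 [1y] swap r/1=143/4857: DF=(1 − 143/4857·(0))/(1+143/4857) = 4857/5000 ≈ 0.971400
step 2 [2y] bond c/1=3/100: DF=(501143/500000 − 3/100·(0.971400))/(1+3/100) = 1181/1250 ≈ 0.944800
step 3 [3y] swap r/1=765/28397: DF=(1 − 765/28397·(0.971400+0.944800))/(1+765/28397) = 1847/2000 ≈ 0.923500
step 4 [4y] zero: DF = P = 1759/2000 ≈ 0.879500
step 5 [5y] bond c/1=3/40: DF=(96903/80000 − 3/40·(0.971400+0.944800+0.923500+0.879500))/(1+3/40) = 8673/10000 ≈ 0.867300
step 6 [6y] zero: DF = P = 8459/10000 ≈ 0.845900
step 7 [7y] swap r/1=817/31345: DF=(1 − 817/31345·(0.971400+0.944800+0.923500+0.879500+0.867300+0.845900))/(1+817/31345) = 4183/5000 ≈ 0.836600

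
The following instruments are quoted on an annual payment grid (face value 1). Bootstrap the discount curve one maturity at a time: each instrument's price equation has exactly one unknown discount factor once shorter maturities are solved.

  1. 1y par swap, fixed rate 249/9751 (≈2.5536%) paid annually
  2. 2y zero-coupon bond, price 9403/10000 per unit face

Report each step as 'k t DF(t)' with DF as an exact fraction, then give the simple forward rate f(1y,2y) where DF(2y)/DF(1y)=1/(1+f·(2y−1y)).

1 1 9751/10000
2 2 9403/10000
f(1y,2y) = ((9751/10000)/(9403/10000) − 1)/(1) = 348/9403 ≈ 3.7009%

step 1 [1y] swap r/1=249/9751: DF=(1 − 249/9751·(0))/(1+249/9751) = 9751/10000 ≈ 0.975100
step 2 [2y] zero: DF = P = 9403/10000 ≈ 0.940300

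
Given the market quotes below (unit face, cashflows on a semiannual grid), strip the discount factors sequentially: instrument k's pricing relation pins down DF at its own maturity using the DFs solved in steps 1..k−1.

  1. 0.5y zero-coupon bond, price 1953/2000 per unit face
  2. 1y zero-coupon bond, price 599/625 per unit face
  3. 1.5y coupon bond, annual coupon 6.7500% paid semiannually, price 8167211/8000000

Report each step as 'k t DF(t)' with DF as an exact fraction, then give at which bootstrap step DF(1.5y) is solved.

1 1/2 1953/2000
2 1 599/625
3 3/2 2311/2500
DF(1.5y) is solved at step 3

step 1 [0.5y] zero: DF = P = 1953/2000 ≈ 0.976500
step 2 [1y] zero: DF = P = 599/625 ≈ 0.958400
step 3 [1.5y] bond c/2=27/800: DF=(8167211/8000000 − 27/800·(0.976500+0.958400))/(1+27/800) = 2311/2500 ≈ 0.924400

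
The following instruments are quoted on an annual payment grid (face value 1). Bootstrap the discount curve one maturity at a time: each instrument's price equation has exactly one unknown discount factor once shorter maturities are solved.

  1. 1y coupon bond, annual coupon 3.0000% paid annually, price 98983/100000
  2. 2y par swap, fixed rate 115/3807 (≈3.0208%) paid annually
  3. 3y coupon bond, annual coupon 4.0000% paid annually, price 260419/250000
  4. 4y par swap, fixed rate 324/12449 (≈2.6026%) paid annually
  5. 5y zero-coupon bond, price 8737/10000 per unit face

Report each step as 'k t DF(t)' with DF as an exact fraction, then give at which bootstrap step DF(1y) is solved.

1 1 961/1000
2 2 377/400
3 3 2321/2500
4 4 2257/2500
5 5 8737/10000
DF(1y) is solved at step 1

step 1 [1y] bond c/1=3/100: DF=(98983/100000 − 3/100·(0))/(1+3/100) = 961/1000 ≈ 0.961000
step 2 [2y] swap r/1=115/3807: DF=(1 − 115/3807·(0.961000))/(1+115/3807) = 377/400 ≈ 0.942500
step 3 [3y] bond c/1=1/25: DF=(260419/250000 − 1/25·(0.961000+0.942500))/(1+1/25) = 2321/2500 ≈ 0.928400
step 4 [4y] swap r/1=324/12449: DF=(1 − 324/12449·(0.961000+0.942500+0.928400))/(1+324/12449) = 2257/2500 ≈ 0.902800
step 5 [5y] zero: DF = P = 8737/10000 ≈ 0.873700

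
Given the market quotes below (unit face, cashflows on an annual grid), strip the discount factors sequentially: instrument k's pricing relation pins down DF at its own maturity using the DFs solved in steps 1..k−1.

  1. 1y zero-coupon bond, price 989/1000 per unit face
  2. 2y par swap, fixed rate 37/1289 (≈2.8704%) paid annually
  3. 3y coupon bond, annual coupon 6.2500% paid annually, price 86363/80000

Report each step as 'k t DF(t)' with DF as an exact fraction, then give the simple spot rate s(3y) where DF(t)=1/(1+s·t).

step 1 [1y] zero: DF = P = 989/1000 ≈ 0.989000
step 2 [2y] swap r/1=37/1289: DF=(1 − 37/1289·(0.989000))/(1+37/1289) = 1889/2000 ≈ 0.944500
step 3 [3y] bond c/1=1/16: DF=(86363/80000 − 1/16·(0.989000+0.944500))/(1+1/16) = 9023/10000 ≈ 0.902300

1 1 989/1000
2 2 1889/2000
3 3 9023/10000
s(3y) = (1/(9023/10000) − 1)/(3) = 977/27069 ≈ 3.6093%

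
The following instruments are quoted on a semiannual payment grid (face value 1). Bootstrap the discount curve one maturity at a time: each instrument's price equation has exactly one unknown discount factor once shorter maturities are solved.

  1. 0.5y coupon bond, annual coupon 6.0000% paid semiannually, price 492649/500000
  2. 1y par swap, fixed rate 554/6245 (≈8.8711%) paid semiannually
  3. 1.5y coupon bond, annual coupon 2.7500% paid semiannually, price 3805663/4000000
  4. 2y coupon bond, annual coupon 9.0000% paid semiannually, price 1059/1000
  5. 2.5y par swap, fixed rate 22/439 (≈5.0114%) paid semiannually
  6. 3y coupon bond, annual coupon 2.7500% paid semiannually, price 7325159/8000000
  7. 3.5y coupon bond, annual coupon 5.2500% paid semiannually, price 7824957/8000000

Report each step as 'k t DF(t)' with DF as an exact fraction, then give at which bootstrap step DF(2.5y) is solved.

1 1/2 4783/5000
2 1 9169/10000
3 3/2 9131/10000
4 2 4467/5000
5 5/2 1107/1250
6 3 8413/10000
7 7/2 2037/2500
DF(2.5y) is solved at step 5

step 1 [0.5y] bond c/2=3/100: DF=(492649/500000 − 3/100·(0))/(1+3/100) = 4783/5000 ≈ 0.956600
step 2 [1y] swap r/2=277/6245: DF=(1 − 277/6245·(0.956600))/(1+277/6245) = 9169/10000 ≈ 0.916900
step 3 [1.5y] bond c/2=11/800: DF=(3805663/4000000 − 11/800·(0.956600+0.916900))/(1+11/800) = 9131/10000 ≈ 0.913100
step 4 [2y] bond c/2=9/200: DF=(1059/1000 − 9/200·(0.956600+0.916900+0.913100))/(1+9/200) = 4467/5000 ≈ 0.893400
step 5 [2.5y] swap r/2=11/439: DF=(1 − 11/439·(0.956600+0.916900+0.913100+0.893400))/(1+11/439) = 1107/1250 ≈ 0.885600
step 6 [3y] bond c/2=11/800: DF=(7325159/8000000 − 11/800·(0.956600+0.916900+0.913100+0.893400+0.885600))/(1+11/800) = 8413/10000 ≈ 0.841300
step 7 [3.5y] bond c/2=21/800: DF=(7824957/8000000 − 21/800·(0.956600+0.916900+0.913100+0.893400+0.885600+0.841300))/(1+21/800) = 2037/2500 ≈ 0.814800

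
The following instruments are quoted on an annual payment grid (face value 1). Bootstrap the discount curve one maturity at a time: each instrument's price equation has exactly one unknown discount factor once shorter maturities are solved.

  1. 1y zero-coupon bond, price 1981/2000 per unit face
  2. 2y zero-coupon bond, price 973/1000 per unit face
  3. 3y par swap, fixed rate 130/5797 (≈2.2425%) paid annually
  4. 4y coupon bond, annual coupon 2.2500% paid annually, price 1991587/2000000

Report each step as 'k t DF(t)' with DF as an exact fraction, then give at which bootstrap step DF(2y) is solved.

step 1 [1y] zero: DF = P = 1981/2000 ≈ 0.990500
step 2 [2y] zero: DF = P = 973/1000 ≈ 0.973000
step 3 [3y] swap r/1=130/5797: DF=(1 − 130/5797·(0.990500+0.973000))/(1+130/5797) = 187/200 ≈ 0.935000
step 4 [4y] bond c/1=9/400: DF=(1991587/2000000 − 9/400·(0.990500+0.973000+0.935000))/(1+9/400) = 9101/10000 ≈ 0.910100

1 1 1981/2000
2 2 973/1000
3 3 187/200
4 4 9101/10000
DF(2y) is solved at step 2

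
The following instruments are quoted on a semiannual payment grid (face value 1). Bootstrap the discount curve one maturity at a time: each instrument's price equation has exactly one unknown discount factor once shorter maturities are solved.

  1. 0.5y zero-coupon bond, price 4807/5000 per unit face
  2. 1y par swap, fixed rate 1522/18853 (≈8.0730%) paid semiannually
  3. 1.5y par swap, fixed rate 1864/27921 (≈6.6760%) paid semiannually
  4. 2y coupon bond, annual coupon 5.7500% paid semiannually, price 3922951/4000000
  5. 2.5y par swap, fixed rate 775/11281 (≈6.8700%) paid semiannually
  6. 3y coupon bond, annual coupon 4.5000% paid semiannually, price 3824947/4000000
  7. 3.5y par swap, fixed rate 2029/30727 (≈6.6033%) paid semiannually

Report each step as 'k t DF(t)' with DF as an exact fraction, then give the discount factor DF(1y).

step 1 [0.5y] zero: DF = P = 4807/5000 ≈ 0.961400
step 2 [1y] swap r/2=761/18853: DF=(1 − 761/18853·(0.961400))/(1+761/18853) = 9239/10000 ≈ 0.923900
step 3 [1.5y] swap r/2=932/27921: DF=(1 − 932/27921·(0.961400+0.923900))/(1+932/27921) = 2267/2500 ≈ 0.906800
step 4 [2y] bond c/2=23/800: DF=(3922951/4000000 − 23/800·(0.961400+0.923900+0.906800))/(1+23/800) = 8753/10000 ≈ 0.875300
step 5 [2.5y] swap r/2=775/22562: DF=(1 − 775/22562·(0.961400+0.923900+0.906800+0.875300))/(1+775/22562) = 169/200 ≈ 0.845000
step 6 [3y] bond c/2=9/400: DF=(3824947/4000000 − 9/400·(0.961400+0.923900+0.906800+0.875300+0.845000))/(1+9/400) = 8359/10000 ≈ 0.835900
step 7 [3.5y] swap r/2=2029/61454: DF=(1 − 2029/61454·(0.961400+0.923900+0.906800+0.875300+0.845000+0.835900))/(1+2029/61454) = 7971/10000 ≈ 0.797100

1 1/2 4807/5000
2 1 9239/10000
3 3/2 2267/2500
4 2 8753/10000
5 5/2 169/200
6 3 8359/10000
7 7/2 7971/10000
DF(1y) = 9239/10000 ≈ 0.923900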